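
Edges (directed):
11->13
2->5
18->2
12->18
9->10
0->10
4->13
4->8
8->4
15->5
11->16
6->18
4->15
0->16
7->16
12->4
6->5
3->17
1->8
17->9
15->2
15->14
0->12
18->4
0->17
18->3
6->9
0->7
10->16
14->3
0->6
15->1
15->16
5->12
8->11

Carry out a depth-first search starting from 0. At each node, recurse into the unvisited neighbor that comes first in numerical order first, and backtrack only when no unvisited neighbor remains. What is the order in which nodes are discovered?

0 6 5 12 4 8 11 13 16 15 1 2 14 3 17 9 10 18 7

Visit 0
0 → 6
6 → 5
5 → 12
12 → 4
4 → 8
8 → 11
11 → 13
11 → 16
4 → 15
15 → 1
15 → 2
15 → 14
14 → 3
3 → 17
17 → 9
9 → 10
12 → 18
0 → 7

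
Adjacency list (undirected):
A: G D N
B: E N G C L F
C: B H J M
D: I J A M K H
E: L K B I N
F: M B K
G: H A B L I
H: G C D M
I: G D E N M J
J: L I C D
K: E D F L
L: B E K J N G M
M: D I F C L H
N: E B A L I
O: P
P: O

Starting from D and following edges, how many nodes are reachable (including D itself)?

14

BFS from D visits: D, I, J, A, M, K, H, G, E, N, L, C, F, B
Reachable nodes: 14 of 16 total.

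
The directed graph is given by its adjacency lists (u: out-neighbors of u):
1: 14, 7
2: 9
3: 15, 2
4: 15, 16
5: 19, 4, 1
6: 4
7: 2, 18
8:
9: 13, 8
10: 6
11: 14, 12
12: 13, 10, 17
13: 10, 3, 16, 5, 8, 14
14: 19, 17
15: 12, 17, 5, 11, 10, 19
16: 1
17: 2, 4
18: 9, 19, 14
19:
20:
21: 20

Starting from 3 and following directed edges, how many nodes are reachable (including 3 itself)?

BFS from 3 visits: 3, 15, 2, 12, 17, 5, 11, 10, 19, 9, 13, 4, 1, 14, 6, 8, 16, 7, 18
Reachable nodes: 19 of 21 total.

19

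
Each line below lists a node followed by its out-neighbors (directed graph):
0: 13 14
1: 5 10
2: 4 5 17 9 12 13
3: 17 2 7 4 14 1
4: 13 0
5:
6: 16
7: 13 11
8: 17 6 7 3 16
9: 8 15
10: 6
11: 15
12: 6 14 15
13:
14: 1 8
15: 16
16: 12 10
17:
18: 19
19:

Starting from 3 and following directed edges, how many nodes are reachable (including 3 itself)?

18

BFS from 3 visits: 3, 17, 2, 7, 4, 14, 1, 5, 9, 12, 13, 11, 0, 8, 10, 15, 6, 16
Reachable nodes: 18 of 20 total.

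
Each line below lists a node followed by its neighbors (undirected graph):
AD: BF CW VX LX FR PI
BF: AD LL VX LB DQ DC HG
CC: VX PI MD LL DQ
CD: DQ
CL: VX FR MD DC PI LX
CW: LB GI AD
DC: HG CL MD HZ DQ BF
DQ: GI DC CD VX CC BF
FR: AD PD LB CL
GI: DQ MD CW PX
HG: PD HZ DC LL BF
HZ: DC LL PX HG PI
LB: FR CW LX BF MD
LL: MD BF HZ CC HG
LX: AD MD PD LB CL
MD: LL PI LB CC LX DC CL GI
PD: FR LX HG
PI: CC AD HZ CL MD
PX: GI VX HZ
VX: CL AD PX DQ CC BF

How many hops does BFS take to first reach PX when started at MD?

Level 0: MD
Level 1: CC, CL, DC, GI, LB, LL, LX, PI
Level 2: AD, BF, CW, DQ, FR, HG, HZ, PD, PX, VX
Level 3: CD
PX first appears at level 2.

2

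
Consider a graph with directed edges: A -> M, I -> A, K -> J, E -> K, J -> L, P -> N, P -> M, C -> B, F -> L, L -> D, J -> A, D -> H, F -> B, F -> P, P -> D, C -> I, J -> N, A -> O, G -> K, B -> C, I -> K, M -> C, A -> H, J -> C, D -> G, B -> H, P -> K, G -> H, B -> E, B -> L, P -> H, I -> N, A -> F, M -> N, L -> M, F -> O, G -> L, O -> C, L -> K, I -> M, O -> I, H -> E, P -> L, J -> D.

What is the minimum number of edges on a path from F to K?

2

Level 0: F
Level 1: B, L, O, P
Level 2: C, D, E, H, I, K, M, N
Level 3: A, G, J
K first appears at level 2.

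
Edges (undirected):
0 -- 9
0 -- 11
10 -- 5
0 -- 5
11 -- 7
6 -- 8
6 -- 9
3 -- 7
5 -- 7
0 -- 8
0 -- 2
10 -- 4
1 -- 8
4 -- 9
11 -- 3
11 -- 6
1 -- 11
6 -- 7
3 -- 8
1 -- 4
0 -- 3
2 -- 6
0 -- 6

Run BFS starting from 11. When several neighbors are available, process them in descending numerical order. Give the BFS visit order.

Visit 11; enqueue 7, 6, 3, 1, 0 → queue [7, 6, 3, 1, 0]
Visit 7; enqueue 5 → queue [6, 3, 1, 0, 5]
Visit 6; enqueue 9, 8, 2 → queue [3, 1, 0, 5, 9, 8, 2]
Visit 3 → queue [1, 0, 5, 9, 8, 2]
Visit 1; enqueue 4 → queue [0, 5, 9, 8, 2, 4]
Visit 0 → queue [5, 9, 8, 2, 4]
Visit 5; enqueue 10 → queue [9, 8, 2, 4, 10]
Visit 9 → queue [8, 2, 4, 10]
Visit 8 → queue [2, 4, 10]
Visit 2 → queue [4, 10]
Visit 4 → queue [10]
Visit 10 → queue []

11 7 6 3 1 0 5 9 8 2 4 10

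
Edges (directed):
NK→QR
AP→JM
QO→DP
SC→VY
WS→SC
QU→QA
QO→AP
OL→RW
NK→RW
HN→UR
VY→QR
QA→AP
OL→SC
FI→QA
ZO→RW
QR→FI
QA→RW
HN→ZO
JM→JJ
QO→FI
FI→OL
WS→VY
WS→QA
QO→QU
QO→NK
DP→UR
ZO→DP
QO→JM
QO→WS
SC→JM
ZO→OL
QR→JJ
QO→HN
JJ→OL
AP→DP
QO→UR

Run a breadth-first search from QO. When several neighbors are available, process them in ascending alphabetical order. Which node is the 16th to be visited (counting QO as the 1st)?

Visit QO; enqueue AP, DP, FI, HN, JM, NK, QU, UR, WS → queue [AP, DP, FI, HN, JM, NK, QU, UR, WS]
Visit AP → queue [DP, FI, HN, JM, NK, QU, UR, WS]
Visit DP → queue [FI, HN, JM, NK, QU, UR, WS]
Visit FI; enqueue OL, QA → queue [HN, JM, NK, QU, UR, WS, OL, QA]
Visit HN; enqueue ZO → queue [JM, NK, QU, UR, WS, OL, QA, ZO]
Visit JM; enqueue JJ → queue [NK, QU, UR, WS, OL, QA, ZO, JJ]
Visit NK; enqueue QR, RW → queue [QU, UR, WS, OL, QA, ZO, JJ, QR, RW]
Visit QU → queue [UR, WS, OL, QA, ZO, JJ, QR, RW]
Visit UR → queue [WS, OL, QA, ZO, JJ, QR, RW]
Visit WS; enqueue SC, VY → queue [OL, QA, ZO, JJ, QR, RW, SC, VY]
Visit OL → queue [QA, ZO, JJ, QR, RW, SC, VY]
Visit QA → queue [ZO, JJ, QR, RW, SC, VY]
Visit ZO → queue [JJ, QR, RW, SC, VY]
Visit JJ → queue [QR, RW, SC, VY]
Visit QR → queue [RW, SC, VY]
Visit RW → queue [SC, VY]
Visit SC → queue [VY]
Visit VY → queue []

Visit order: QO, AP, DP, FI, HN, JM, NK, QU, UR, WS, OL, QA, ZO, JJ, QR, RW, SC, VY

RW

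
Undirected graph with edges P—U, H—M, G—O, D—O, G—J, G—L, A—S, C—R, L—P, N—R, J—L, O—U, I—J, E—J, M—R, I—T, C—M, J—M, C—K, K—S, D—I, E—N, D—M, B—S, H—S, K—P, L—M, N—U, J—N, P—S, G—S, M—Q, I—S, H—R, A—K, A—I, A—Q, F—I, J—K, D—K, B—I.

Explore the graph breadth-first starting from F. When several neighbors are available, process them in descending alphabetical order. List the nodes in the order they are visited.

F -> I -> T -> S -> J -> D -> B -> A -> P -> K -> H -> G -> N -> M -> L -> E -> O -> Q -> U -> C -> R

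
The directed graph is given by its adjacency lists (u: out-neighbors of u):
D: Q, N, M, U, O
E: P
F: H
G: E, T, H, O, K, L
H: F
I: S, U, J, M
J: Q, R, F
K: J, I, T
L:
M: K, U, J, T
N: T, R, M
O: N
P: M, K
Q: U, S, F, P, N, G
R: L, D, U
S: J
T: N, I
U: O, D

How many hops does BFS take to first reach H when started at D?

3

Level 0: D
Level 1: M, N, O, Q, U
Level 2: F, G, J, K, P, R, S, T
Level 3: E, H, I, L
H first appears at level 3.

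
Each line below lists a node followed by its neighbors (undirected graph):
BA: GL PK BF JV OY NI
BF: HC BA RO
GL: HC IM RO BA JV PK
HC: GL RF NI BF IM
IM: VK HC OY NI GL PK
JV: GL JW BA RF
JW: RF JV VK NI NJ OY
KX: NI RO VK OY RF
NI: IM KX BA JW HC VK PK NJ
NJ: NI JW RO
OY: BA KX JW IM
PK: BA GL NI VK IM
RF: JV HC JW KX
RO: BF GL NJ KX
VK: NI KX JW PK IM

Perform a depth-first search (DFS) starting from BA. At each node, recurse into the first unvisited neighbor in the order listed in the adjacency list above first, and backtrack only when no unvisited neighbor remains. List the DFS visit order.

BA → GL → HC → RF → JV → JW → VK → NI → IM → OY → KX → RO → BF → NJ → PK

Visit BA
BA → GL
GL → HC
HC → RF
RF → JV
JV → JW
JW → VK
VK → NI
NI → IM
IM → OY
OY → KX
KX → RO
RO → BF
RO → NJ
IM → PK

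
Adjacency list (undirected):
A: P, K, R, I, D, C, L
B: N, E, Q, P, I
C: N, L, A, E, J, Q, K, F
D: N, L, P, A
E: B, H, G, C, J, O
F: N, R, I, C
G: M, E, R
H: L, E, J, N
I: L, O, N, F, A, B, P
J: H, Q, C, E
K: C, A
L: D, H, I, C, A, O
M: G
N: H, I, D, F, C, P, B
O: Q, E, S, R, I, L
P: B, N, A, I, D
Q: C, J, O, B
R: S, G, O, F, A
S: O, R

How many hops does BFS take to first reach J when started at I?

3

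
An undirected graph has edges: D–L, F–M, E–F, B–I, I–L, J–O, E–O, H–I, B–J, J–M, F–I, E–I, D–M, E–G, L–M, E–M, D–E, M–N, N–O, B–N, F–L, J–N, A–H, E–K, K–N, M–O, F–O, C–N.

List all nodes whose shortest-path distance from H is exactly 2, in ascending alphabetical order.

Level 0: H
Level 1: A, I
Level 2: B, E, F, L
Level 3: D, G, J, K, M, N, O
Level 4: C

B, E, F, L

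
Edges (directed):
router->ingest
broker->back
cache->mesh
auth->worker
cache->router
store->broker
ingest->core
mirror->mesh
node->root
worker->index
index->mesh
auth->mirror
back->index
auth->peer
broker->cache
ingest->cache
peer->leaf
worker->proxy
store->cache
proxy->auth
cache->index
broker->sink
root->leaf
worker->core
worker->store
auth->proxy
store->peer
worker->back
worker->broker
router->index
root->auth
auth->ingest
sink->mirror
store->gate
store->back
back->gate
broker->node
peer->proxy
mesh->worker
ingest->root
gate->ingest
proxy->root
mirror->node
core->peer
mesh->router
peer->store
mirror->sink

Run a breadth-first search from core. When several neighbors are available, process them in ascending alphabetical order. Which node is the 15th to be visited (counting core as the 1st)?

Visit core; enqueue peer → queue [peer]
Visit peer; enqueue leaf, proxy, store → queue [leaf, proxy, store]
Visit leaf → queue [proxy, store]
Visit proxy; enqueue auth, root → queue [store, auth, root]
Visit store; enqueue back, broker, cache, gate → queue [auth, root, back, broker, cache, gate]
Visit auth; enqueue ingest, mirror, worker → queue [root, back, broker, cache, gate, ingest, mirror, worker]
Visit root → queue [back, broker, cache, gate, ingest, mirror, worker]
Visit back; enqueue index → queue [broker, cache, gate, ingest, mirror, worker, index]
Visit broker; enqueue node, sink → queue [cache, gate, ingest, mirror, worker, index, node, sink]
Visit cache; enqueue mesh, router → queue [gate, ingest, mirror, worker, index, node, sink, mesh, router]
Visit gate → queue [ingest, mirror, worker, index, node, sink, mesh, router]
Visit ingest → queue [mirror, worker, index, node, sink, mesh, router]
Visit mirror → queue [worker, index, node, sink, mesh, router]
Visit worker → queue [index, node, sink, mesh, router]
Visit index → queue [node, sink, mesh, router]
Visit node → queue [sink, mesh, router]
Visit sink → queue [mesh, router]
Visit mesh → queue [router]
Visit router → queue []

Visit order: core, peer, leaf, proxy, store, auth, root, back, broker, cache, gate, ingest, mirror, worker, index, node, sink, mesh, router

index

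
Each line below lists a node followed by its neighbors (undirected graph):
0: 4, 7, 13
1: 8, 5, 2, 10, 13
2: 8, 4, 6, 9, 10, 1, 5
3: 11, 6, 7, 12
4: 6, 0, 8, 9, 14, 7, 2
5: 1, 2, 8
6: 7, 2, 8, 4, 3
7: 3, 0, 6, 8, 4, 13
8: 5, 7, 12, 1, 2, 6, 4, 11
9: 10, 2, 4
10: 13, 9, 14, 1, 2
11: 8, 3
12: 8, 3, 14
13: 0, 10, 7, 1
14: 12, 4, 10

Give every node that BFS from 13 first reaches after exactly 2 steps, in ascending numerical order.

Level 0: 13
Level 1: 0, 1, 7, 10
Level 2: 2, 3, 4, 5, 6, 8, 9, 14
Level 3: 11, 12

2, 3, 4, 5, 6, 8, 9, 14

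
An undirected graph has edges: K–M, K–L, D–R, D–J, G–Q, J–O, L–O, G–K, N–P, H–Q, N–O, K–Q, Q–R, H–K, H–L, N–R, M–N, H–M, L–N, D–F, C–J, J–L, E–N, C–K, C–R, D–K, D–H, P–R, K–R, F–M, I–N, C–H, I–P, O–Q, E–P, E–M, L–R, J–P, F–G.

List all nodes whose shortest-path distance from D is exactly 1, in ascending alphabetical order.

F, H, J, K, R

Level 0: D
Level 1: F, H, J, K, R
Level 2: C, G, L, M, N, O, P, Q
Level 3: E, I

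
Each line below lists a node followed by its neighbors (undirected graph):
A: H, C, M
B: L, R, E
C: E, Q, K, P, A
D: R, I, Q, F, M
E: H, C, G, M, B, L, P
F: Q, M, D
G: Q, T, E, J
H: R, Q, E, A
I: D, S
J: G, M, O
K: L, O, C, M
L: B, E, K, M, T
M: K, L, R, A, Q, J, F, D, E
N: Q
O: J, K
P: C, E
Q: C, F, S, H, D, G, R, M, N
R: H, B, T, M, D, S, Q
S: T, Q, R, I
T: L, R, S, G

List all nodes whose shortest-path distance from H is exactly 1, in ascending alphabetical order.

Level 0: H
Level 1: A, E, Q, R
Level 2: B, C, D, F, G, L, M, N, P, S, T
Level 3: I, J, K
Level 4: O

A, E, Q, R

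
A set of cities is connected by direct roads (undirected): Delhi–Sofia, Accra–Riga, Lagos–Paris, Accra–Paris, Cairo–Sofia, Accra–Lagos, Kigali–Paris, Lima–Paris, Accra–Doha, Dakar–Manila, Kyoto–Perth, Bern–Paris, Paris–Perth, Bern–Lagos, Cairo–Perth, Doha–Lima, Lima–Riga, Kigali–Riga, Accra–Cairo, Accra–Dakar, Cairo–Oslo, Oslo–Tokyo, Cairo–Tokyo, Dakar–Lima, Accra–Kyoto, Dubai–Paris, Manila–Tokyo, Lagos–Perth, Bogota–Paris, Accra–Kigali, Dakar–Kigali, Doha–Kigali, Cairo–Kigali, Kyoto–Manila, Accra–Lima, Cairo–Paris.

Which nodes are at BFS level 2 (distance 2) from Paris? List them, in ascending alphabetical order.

Level 0: Paris
Level 1: Accra, Bern, Bogota, Cairo, Dubai, Kigali, Lagos, Lima, Perth
Level 2: Dakar, Doha, Kyoto, Oslo, Riga, Sofia, Tokyo
Level 3: Delhi, Manila

Dakar, Doha, Kyoto, Oslo, Riga, Sofia, Tokyo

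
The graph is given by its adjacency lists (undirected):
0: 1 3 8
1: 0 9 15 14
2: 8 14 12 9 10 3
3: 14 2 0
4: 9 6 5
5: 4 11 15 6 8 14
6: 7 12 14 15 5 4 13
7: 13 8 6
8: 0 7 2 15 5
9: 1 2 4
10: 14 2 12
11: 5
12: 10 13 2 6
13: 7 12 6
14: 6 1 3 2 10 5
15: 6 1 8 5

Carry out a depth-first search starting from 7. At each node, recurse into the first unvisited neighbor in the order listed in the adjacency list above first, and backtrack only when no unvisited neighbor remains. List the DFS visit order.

7 -> 13 -> 12 -> 10 -> 14 -> 6 -> 15 -> 1 -> 0 -> 3 -> 2 -> 8 -> 5 -> 4 -> 9 -> 11

Visit 7
7 → 13
13 → 12
12 → 10
10 → 14
14 → 6
6 → 15
15 → 1
1 → 0
0 → 3
3 → 2
2 → 8
8 → 5
5 → 4
4 → 9
5 → 11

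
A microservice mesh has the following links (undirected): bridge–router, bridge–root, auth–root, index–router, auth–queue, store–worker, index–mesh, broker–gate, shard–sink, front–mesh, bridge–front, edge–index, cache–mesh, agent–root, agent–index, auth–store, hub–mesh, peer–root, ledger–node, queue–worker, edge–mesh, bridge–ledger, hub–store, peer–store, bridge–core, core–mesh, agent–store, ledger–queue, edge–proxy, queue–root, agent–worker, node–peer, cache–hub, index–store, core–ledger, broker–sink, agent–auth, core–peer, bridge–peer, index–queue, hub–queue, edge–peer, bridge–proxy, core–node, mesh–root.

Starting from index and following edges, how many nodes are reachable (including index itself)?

BFS from index visits: index, agent, edge, mesh, queue, router, store, auth, root, worker, peer, proxy, cache, core, front, hub, ledger, bridge, node
Reachable nodes: 19 of 23 total.

19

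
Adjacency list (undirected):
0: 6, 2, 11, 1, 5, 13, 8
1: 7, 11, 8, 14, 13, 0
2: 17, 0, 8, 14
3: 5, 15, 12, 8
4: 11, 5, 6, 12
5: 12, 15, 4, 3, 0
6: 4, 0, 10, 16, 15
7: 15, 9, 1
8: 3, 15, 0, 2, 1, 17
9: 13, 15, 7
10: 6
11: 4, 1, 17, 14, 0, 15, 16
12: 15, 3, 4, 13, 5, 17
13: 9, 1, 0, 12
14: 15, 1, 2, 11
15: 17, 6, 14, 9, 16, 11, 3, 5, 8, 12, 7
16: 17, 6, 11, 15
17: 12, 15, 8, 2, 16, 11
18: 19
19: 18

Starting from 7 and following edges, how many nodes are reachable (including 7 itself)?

18

BFS from 7 visits: 7, 15, 9, 1, 17, 6, 14, 16, 11, 3, 5, 8, 12, 13, 0, 2, 4, 10
Reachable nodes: 18 of 20 total.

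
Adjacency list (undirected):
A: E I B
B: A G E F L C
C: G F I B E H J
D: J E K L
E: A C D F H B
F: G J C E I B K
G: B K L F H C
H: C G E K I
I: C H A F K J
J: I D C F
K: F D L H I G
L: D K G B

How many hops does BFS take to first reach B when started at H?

Level 0: H
Level 1: C, E, G, I, K
Level 2: A, B, D, F, J, L
B first appears at level 2.

2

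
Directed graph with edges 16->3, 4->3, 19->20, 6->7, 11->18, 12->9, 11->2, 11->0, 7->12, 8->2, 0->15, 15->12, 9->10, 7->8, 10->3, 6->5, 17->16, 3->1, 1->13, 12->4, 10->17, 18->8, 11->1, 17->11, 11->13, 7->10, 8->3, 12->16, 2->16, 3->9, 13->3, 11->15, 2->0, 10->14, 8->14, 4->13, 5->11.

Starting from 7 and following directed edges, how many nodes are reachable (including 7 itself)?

BFS from 7 visits: 7, 8, 10, 12, 2, 3, 14, 17, 4, 9, 16, 0, 1, 11, 13, 15, 18
Reachable nodes: 17 of 21 total.

17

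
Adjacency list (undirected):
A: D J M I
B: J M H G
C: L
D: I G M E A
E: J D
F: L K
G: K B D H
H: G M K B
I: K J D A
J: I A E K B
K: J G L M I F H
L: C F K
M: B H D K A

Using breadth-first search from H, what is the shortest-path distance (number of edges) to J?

Level 0: H
Level 1: B, G, K, M
Level 2: A, D, F, I, J, L
Level 3: C, E
J first appears at level 2.

2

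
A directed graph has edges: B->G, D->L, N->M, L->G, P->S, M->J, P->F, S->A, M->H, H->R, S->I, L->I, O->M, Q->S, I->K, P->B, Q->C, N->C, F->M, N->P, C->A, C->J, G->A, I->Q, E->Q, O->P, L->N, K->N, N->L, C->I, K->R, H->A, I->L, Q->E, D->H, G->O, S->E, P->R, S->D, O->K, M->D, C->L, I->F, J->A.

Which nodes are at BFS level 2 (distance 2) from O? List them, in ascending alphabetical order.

Level 0: O
Level 1: K, M, P
Level 2: B, D, F, H, J, N, R, S
Level 3: A, C, E, G, I, L
Level 4: Q

B, D, F, H, J, N, R, S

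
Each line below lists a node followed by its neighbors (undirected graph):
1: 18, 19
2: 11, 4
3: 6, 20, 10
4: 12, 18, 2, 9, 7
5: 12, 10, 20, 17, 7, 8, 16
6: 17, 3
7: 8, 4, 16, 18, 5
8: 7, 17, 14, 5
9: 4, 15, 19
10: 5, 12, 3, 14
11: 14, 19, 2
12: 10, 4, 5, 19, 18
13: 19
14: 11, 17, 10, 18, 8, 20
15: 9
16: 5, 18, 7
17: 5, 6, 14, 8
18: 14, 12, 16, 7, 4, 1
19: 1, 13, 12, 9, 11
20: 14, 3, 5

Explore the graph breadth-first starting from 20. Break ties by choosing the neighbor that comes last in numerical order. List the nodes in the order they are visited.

Visit 20; enqueue 14, 5, 3 → queue [14, 5, 3]
Visit 14; enqueue 18, 17, 11, 10, 8 → queue [5, 3, 18, 17, 11, 10, 8]
Visit 5; enqueue 16, 12, 7 → queue [3, 18, 17, 11, 10, 8, 16, 12, 7]
Visit 3; enqueue 6 → queue [18, 17, 11, 10, 8, 16, 12, 7, 6]
Visit 18; enqueue 4, 1 → queue [17, 11, 10, 8, 16, 12, 7, 6, 4, 1]
Visit 17 → queue [11, 10, 8, 16, 12, 7, 6, 4, 1]
Visit 11; enqueue 19, 2 → queue [10, 8, 16, 12, 7, 6, 4, 1, 19, 2]
Visit 10 → queue [8, 16, 12, 7, 6, 4, 1, 19, 2]
Visit 8 → queue [16, 12, 7, 6, 4, 1, 19, 2]
Visit 16 → queue [12, 7, 6, 4, 1, 19, 2]
Visit 12 → queue [7, 6, 4, 1, 19, 2]
Visit 7 → queue [6, 4, 1, 19, 2]
Visit 6 → queue [4, 1, 19, 2]
Visit 4; enqueue 9 → queue [1, 19, 2, 9]
Visit 1 → queue [19, 2, 9]
Visit 19; enqueue 13 → queue [2, 9, 13]
Visit 2 → queue [9, 13]
Visit 9; enqueue 15 → queue [13, 15]
Visit 13 → queue [15]
Visit 15 → queue []

20 14 5 3 18 17 11 10 8 16 12 7 6 4 1 19 2 9 13 15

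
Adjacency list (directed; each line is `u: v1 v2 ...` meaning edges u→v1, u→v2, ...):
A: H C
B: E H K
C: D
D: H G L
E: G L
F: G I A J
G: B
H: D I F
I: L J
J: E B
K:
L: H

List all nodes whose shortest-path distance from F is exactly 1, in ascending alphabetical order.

Level 0: F
Level 1: A, G, I, J
Level 2: B, C, E, H, L
Level 3: D, K

A, G, I, J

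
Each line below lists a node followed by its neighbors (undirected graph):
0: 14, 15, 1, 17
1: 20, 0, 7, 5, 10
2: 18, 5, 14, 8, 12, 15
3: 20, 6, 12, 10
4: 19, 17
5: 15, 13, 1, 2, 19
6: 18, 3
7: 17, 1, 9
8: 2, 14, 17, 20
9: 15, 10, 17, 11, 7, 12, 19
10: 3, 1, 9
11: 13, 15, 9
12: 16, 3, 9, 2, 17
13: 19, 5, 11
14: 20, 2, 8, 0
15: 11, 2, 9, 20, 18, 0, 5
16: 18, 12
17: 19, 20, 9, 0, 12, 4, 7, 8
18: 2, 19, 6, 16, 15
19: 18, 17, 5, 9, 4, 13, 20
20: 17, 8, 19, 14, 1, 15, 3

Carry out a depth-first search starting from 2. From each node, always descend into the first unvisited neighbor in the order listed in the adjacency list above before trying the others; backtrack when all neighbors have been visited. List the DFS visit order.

2 → 18 → 19 → 17 → 20 → 8 → 14 → 0 → 15 → 11 → 13 → 5 → 1 → 7 → 9 → 10 → 3 → 6 → 12 → 16 → 4

Visit 2
2 → 18
18 → 19
19 → 17
17 → 20
20 → 8
8 → 14
14 → 0
0 → 15
15 → 11
11 → 13
13 → 5
5 → 1
1 → 7
7 → 9
9 → 10
10 → 3
3 → 6
3 → 12
12 → 16
17 → 4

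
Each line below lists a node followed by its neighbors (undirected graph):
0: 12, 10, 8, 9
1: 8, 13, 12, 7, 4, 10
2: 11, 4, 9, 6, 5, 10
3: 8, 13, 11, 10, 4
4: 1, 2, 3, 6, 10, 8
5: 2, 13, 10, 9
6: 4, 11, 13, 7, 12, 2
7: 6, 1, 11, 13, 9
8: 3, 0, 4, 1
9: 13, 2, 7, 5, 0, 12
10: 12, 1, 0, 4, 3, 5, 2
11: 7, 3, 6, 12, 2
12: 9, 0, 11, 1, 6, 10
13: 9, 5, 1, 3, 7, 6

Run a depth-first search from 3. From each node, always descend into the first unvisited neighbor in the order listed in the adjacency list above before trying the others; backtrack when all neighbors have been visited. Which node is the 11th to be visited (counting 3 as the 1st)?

6

Visit 3
3 → 8
8 → 0
0 → 12
12 → 9
9 → 13
13 → 5
5 → 2
2 → 11
11 → 7
7 → 6
6 → 4
4 → 1
1 → 10

Visit order: 3, 8, 0, 12, 9, 13, 5, 2, 11, 7, 6, 4, 1, 10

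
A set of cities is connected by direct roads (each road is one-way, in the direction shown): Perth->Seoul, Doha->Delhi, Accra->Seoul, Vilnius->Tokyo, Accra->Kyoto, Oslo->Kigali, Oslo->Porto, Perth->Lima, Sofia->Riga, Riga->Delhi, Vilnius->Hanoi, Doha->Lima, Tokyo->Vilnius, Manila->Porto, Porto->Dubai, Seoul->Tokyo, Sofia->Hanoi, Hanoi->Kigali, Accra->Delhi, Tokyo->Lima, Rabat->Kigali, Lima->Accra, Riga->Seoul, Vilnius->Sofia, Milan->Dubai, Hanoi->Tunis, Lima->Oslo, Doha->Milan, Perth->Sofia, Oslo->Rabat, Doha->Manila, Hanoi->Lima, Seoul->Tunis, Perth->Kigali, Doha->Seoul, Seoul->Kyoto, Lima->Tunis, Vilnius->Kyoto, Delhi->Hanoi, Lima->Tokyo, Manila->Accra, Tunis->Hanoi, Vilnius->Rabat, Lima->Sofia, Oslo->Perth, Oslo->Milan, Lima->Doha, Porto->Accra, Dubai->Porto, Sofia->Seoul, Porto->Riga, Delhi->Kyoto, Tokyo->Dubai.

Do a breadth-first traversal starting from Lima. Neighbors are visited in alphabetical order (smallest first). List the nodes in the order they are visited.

Lima -> Accra -> Doha -> Oslo -> Sofia -> Tokyo -> Tunis -> Delhi -> Kyoto -> Seoul -> Manila -> Milan -> Kigali -> Perth -> Porto -> Rabat -> Hanoi -> Riga -> Dubai -> Vilnius

Visit Lima; enqueue Accra, Doha, Oslo, Sofia, Tokyo, Tunis → queue [Accra, Doha, Oslo, Sofia, Tokyo, Tunis]
Visit Accra; enqueue Delhi, Kyoto, Seoul → queue [Doha, Oslo, Sofia, Tokyo, Tunis, Delhi, Kyoto, Seoul]
Visit Doha; enqueue Manila, Milan → queue [Oslo, Sofia, Tokyo, Tunis, Delhi, Kyoto, Seoul, Manila, Milan]
Visit Oslo; enqueue Kigali, Perth, Porto, Rabat → queue [Sofia, Tokyo, Tunis, Delhi, Kyoto, Seoul, Manila, Milan, Kigali, Perth, Porto, Rabat]
Visit Sofia; enqueue Hanoi, Riga → queue [Tokyo, Tunis, Delhi, Kyoto, Seoul, Manila, Milan, Kigali, Perth, Porto, Rabat, Hanoi, Riga]
Visit Tokyo; enqueue Dubai, Vilnius → queue [Tunis, Delhi, Kyoto, Seoul, Manila, Milan, Kigali, Perth, Porto, Rabat, Hanoi, Riga, Dubai, Vilnius]
Visit Tunis → queue [Delhi, Kyoto, Seoul, Manila, Milan, Kigali, Perth, Porto, Rabat, Hanoi, Riga, Dubai, Vilnius]
Visit Delhi → queue [Kyoto, Seoul, Manila, Milan, Kigali, Perth, Porto, Rabat, Hanoi, Riga, Dubai, Vilnius]
Visit Kyoto → queue [Seoul, Manila, Milan, Kigali, Perth, Porto, Rabat, Hanoi, Riga, Dubai, Vilnius]
Visit Seoul → queue [Manila, Milan, Kigali, Perth, Porto, Rabat, Hanoi, Riga, Dubai, Vilnius]
Visit Manila → queue [Milan, Kigali, Perth, Porto, Rabat, Hanoi, Riga, Dubai, Vilnius]
Visit Milan → queue [Kigali, Perth, Porto, Rabat, Hanoi, Riga, Dubai, Vilnius]
Visit Kigali → queue [Perth, Porto, Rabat, Hanoi, Riga, Dubai, Vilnius]
Visit Perth → queue [Porto, Rabat, Hanoi, Riga, Dubai, Vilnius]
Visit Porto → queue [Rabat, Hanoi, Riga, Dubai, Vilnius]
Visit Rabat → queue [Hanoi, Riga, Dubai, Vilnius]
Visit Hanoi → queue [Riga, Dubai, Vilnius]
Visit Riga → queue [Dubai, Vilnius]
Visit Dubai → queue [Vilnius]
Visit Vilnius → queue []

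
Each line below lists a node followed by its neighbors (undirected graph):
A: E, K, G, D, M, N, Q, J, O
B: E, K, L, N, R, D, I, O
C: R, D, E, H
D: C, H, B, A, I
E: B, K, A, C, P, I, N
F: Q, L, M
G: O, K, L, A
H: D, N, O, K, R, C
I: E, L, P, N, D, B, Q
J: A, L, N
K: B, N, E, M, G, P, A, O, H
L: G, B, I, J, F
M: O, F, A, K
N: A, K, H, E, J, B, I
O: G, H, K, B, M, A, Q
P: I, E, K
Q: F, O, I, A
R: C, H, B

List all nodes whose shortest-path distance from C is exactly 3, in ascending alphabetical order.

Level 0: C
Level 1: D, E, H, R
Level 2: A, B, I, K, N, O, P
Level 3: G, J, L, M, Q
Level 4: F

G, J, L, M, Q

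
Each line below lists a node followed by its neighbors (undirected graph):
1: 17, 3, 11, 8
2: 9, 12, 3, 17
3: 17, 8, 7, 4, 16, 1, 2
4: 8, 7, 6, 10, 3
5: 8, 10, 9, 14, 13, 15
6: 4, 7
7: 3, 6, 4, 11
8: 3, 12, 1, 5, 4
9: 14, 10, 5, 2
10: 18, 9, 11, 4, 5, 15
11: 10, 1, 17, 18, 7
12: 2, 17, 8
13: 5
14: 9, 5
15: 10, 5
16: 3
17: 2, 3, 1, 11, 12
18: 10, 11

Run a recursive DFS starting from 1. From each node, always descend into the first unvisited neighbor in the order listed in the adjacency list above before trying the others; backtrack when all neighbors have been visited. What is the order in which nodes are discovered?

1, 17, 2, 9, 14, 5, 8, 3, 7, 6, 4, 10, 18, 11, 15, 16, 12, 13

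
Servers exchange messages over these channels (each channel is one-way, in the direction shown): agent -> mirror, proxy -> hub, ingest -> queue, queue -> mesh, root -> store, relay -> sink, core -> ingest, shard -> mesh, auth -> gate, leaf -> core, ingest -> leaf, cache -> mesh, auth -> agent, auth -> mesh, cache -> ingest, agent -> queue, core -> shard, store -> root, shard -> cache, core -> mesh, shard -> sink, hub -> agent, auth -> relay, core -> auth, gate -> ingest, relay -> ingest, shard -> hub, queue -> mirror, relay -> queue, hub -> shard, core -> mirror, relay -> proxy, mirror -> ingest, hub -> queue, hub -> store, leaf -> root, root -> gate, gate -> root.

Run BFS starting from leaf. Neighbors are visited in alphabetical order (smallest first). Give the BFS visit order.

Visit leaf; enqueue core, root → queue [core, root]
Visit core; enqueue auth, ingest, mesh, mirror, shard → queue [root, auth, ingest, mesh, mirror, shard]
Visit root; enqueue gate, store → queue [auth, ingest, mesh, mirror, shard, gate, store]
Visit auth; enqueue agent, relay → queue [ingest, mesh, mirror, shard, gate, store, agent, relay]
Visit ingest; enqueue queue → queue [mesh, mirror, shard, gate, store, agent, relay, queue]
Visit mesh → queue [mirror, shard, gate, store, agent, relay, queue]
Visit mirror → queue [shard, gate, store, agent, relay, queue]
Visit shard; enqueue cache, hub, sink → queue [gate, store, agent, relay, queue, cache, hub, sink]
Visit gate → queue [store, agent, relay, queue, cache, hub, sink]
Visit store → queue [agent, relay, queue, cache, hub, sink]
Visit agent → queue [relay, queue, cache, hub, sink]
Visit relay; enqueue proxy → queue [queue, cache, hub, sink, proxy]
Visit queue → queue [cache, hub, sink, proxy]
Visit cache → queue [hub, sink, proxy]
Visit hub → queue [sink, proxy]
Visit sink → queue [proxy]
Visit proxy → queue []

leaf core root auth ingest mesh mirror shard gate store agent relay queue cache hub sink proxy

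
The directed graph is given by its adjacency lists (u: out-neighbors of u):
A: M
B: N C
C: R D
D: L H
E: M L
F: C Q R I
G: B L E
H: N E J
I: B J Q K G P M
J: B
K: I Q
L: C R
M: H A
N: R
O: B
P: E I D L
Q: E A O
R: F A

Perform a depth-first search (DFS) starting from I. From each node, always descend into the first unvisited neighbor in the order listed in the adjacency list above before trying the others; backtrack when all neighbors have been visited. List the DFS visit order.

Visit I
I → B
B → N
N → R
R → F
F → C
C → D
D → L
D → H
H → E
E → M
M → A
H → J
F → Q
Q → O
I → K
I → G
I → P

I, B, N, R, F, C, D, L, H, E, M, A, J, Q, O, K, G, P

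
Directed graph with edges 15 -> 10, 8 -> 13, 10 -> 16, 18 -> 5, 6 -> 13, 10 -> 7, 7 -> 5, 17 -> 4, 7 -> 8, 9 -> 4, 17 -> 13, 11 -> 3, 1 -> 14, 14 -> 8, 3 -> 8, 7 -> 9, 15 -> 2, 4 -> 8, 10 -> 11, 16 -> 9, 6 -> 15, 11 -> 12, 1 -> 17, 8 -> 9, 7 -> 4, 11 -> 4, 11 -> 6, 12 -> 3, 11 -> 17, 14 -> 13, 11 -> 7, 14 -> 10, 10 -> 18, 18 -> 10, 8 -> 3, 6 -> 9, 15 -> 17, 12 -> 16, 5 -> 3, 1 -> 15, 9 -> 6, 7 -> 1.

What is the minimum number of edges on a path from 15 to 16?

Level 0: 15
Level 1: 2, 10, 17
Level 2: 4, 7, 11, 13, 16, 18
Level 3: 1, 3, 5, 6, 8, 9, 12
Level 4: 14
16 first appears at level 2.

2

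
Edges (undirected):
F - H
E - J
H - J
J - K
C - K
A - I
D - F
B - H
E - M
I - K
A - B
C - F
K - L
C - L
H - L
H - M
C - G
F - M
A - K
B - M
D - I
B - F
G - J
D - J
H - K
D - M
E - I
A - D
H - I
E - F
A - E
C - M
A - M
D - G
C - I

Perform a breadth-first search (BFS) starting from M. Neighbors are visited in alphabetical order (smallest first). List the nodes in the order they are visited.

M → A → B → C → D → E → F → H → I → K → G → L → J

Visit M; enqueue A, B, C, D, E, F, H → queue [A, B, C, D, E, F, H]
Visit A; enqueue I, K → queue [B, C, D, E, F, H, I, K]
Visit B → queue [C, D, E, F, H, I, K]
Visit C; enqueue G, L → queue [D, E, F, H, I, K, G, L]
Visit D; enqueue J → queue [E, F, H, I, K, G, L, J]
Visit E → queue [F, H, I, K, G, L, J]
Visit F → queue [H, I, K, G, L, J]
Visit H → queue [I, K, G, L, J]
Visit I → queue [K, G, L, J]
Visit K → queue [G, L, J]
Visit G → queue [L, J]
Visit L → queue [J]
Visit J → queue []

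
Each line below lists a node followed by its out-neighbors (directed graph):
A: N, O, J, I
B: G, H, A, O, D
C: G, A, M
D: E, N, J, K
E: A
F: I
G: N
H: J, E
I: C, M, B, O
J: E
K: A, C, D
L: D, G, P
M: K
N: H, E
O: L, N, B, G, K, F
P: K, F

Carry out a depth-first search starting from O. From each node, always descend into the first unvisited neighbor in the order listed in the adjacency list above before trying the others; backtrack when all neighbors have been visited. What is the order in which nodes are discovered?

Visit O
O → L
L → D
D → E
E → A
A → N
N → H
H → J
A → I
I → C
C → G
C → M
M → K
I → B
L → P
P → F

O -> L -> D -> E -> A -> N -> H -> J -> I -> C -> G -> M -> K -> B -> P -> F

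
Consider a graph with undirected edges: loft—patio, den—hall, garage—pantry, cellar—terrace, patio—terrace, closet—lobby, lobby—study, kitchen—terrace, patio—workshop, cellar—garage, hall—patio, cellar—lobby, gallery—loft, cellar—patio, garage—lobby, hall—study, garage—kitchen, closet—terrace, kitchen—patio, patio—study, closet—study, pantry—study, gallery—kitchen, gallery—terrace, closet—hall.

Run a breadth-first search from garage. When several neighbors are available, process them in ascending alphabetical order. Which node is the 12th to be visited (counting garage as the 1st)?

loft

Visit garage; enqueue cellar, kitchen, lobby, pantry → queue [cellar, kitchen, lobby, pantry]
Visit cellar; enqueue patio, terrace → queue [kitchen, lobby, pantry, patio, terrace]
Visit kitchen; enqueue gallery → queue [lobby, pantry, patio, terrace, gallery]
Visit lobby; enqueue closet, study → queue [pantry, patio, terrace, gallery, closet, study]
Visit pantry → queue [patio, terrace, gallery, closet, study]
Visit patio; enqueue hall, loft, workshop → queue [terrace, gallery, closet, study, hall, loft, workshop]
Visit terrace → queue [gallery, closet, study, hall, loft, workshop]
Visit gallery → queue [closet, study, hall, loft, workshop]
Visit closet → queue [study, hall, loft, workshop]
Visit study → queue [hall, loft, workshop]
Visit hall; enqueue den → queue [loft, workshop, den]
Visit loft → queue [workshop, den]
Visit workshop → queue [den]
Visit den → queue []

Visit order: garage, cellar, kitchen, lobby, pantry, patio, terrace, gallery, closet, study, hall, loft, workshop, den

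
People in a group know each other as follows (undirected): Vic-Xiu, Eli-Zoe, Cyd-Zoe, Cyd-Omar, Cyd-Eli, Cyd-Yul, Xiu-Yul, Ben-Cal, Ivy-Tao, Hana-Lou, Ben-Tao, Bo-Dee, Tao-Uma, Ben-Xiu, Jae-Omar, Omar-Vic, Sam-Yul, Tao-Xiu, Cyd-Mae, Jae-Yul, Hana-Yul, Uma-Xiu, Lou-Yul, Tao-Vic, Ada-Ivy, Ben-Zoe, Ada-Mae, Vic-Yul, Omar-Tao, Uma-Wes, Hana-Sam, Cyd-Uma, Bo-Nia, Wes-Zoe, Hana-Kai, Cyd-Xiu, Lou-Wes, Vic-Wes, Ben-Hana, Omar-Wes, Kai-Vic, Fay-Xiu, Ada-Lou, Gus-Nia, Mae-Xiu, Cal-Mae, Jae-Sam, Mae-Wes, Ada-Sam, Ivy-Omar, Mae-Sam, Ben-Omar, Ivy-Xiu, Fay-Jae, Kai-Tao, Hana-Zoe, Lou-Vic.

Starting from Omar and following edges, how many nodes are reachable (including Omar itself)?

21

BFS from Omar visits: Omar, Wes, Vic, Tao, Jae, Ivy, Cyd, Ben, Zoe, Uma, Mae, Lou, Yul, Xiu, Kai, Sam, Fay, Ada, Eli, Hana, Cal
Reachable nodes: 21 of 25 total.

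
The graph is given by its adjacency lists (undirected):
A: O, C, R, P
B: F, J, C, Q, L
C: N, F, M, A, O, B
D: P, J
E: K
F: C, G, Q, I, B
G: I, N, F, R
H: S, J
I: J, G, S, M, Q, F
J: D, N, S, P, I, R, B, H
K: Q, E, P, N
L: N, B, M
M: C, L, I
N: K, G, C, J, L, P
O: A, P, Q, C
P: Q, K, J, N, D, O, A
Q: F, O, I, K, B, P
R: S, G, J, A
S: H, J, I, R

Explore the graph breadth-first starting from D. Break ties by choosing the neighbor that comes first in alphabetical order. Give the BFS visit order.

D → J → P → B → H → I → N → R → S → A → K → O → Q → C → F → L → G → M → E

Visit D; enqueue J, P → queue [J, P]
Visit J; enqueue B, H, I, N, R, S → queue [P, B, H, I, N, R, S]
Visit P; enqueue A, K, O, Q → queue [B, H, I, N, R, S, A, K, O, Q]
Visit B; enqueue C, F, L → queue [H, I, N, R, S, A, K, O, Q, C, F, L]
Visit H → queue [I, N, R, S, A, K, O, Q, C, F, L]
Visit I; enqueue G, M → queue [N, R, S, A, K, O, Q, C, F, L, G, M]
Visit N → queue [R, S, A, K, O, Q, C, F, L, G, M]
Visit R → queue [S, A, K, O, Q, C, F, L, G, M]
Visit S → queue [A, K, O, Q, C, F, L, G, M]
Visit A → queue [K, O, Q, C, F, L, G, M]
Visit K; enqueue E → queue [O, Q, C, F, L, G, M, E]
Visit O → queue [Q, C, F, L, G, M, E]
Visit Q → queue [C, F, L, G, M, E]
Visit C → queue [F, L, G, M, E]
Visit F → queue [L, G, M, E]
Visit L → queue [G, M, E]
Visit G → queue [M, E]
Visit M → queue [E]
Visit E → queue []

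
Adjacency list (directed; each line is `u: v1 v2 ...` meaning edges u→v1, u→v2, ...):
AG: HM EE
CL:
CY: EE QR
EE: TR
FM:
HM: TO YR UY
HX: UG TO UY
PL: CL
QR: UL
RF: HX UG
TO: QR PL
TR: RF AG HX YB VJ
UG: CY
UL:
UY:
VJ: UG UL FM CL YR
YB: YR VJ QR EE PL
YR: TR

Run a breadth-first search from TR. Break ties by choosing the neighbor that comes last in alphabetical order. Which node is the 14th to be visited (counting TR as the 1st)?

Visit TR; enqueue YB, VJ, RF, HX, AG → queue [YB, VJ, RF, HX, AG]
Visit YB; enqueue YR, QR, PL, EE → queue [VJ, RF, HX, AG, YR, QR, PL, EE]
Visit VJ; enqueue UL, UG, FM, CL → queue [RF, HX, AG, YR, QR, PL, EE, UL, UG, FM, CL]
Visit RF → queue [HX, AG, YR, QR, PL, EE, UL, UG, FM, CL]
Visit HX; enqueue UY, TO → queue [AG, YR, QR, PL, EE, UL, UG, FM, CL, UY, TO]
Visit AG; enqueue HM → queue [YR, QR, PL, EE, UL, UG, FM, CL, UY, TO, HM]
Visit YR → queue [QR, PL, EE, UL, UG, FM, CL, UY, TO, HM]
Visit QR → queue [PL, EE, UL, UG, FM, CL, UY, TO, HM]
Visit PL → queue [EE, UL, UG, FM, CL, UY, TO, HM]
Visit EE → queue [UL, UG, FM, CL, UY, TO, HM]
Visit UL → queue [UG, FM, CL, UY, TO, HM]
Visit UG; enqueue CY → queue [FM, CL, UY, TO, HM, CY]
Visit FM → queue [CL, UY, TO, HM, CY]
Visit CL → queue [UY, TO, HM, CY]
Visit UY → queue [TO, HM, CY]
Visit TO → queue [HM, CY]
Visit HM → queue [CY]
Visit CY → queue []

Visit order: TR, YB, VJ, RF, HX, AG, YR, QR, PL, EE, UL, UG, FM, CL, UY, TO, HM, CY

CL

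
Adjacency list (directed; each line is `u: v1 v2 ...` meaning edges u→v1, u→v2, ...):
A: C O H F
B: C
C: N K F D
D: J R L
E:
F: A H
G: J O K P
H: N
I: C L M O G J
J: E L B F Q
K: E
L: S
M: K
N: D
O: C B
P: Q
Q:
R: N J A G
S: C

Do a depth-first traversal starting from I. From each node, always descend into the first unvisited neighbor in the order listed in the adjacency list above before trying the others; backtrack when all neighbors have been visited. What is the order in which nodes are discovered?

Visit I
I → C
C → N
N → D
D → J
J → E
J → L
L → S
J → B
J → F
F → A
A → O
A → H
J → Q
D → R
R → G
G → K
G → P
I → M

I → C → N → D → J → E → L → S → B → F → A → O → H → Q → R → G → K → P → M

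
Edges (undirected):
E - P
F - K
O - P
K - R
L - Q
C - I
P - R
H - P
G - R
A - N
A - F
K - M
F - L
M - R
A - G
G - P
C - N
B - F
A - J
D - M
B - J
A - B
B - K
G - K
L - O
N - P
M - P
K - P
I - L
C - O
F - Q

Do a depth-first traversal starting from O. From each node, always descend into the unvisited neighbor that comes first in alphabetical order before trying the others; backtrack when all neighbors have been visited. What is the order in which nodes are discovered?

Visit O
O → C
C → I
I → L
L → F
F → A
A → B
B → J
B → K
K → G
G → P
P → E
P → H
P → M
M → D
M → R
P → N
F → Q

O → C → I → L → F → A → B → J → K → G → P → E → H → M → D → R → N → Q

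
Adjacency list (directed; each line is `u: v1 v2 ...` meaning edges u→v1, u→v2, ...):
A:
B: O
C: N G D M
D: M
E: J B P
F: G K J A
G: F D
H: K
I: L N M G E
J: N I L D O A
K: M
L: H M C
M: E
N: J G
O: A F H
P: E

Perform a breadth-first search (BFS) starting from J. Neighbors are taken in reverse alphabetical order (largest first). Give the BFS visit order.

Visit J; enqueue O, N, L, I, D, A → queue [O, N, L, I, D, A]
Visit O; enqueue H, F → queue [N, L, I, D, A, H, F]
Visit N; enqueue G → queue [L, I, D, A, H, F, G]
Visit L; enqueue M, C → queue [I, D, A, H, F, G, M, C]
Visit I; enqueue E → queue [D, A, H, F, G, M, C, E]
Visit D → queue [A, H, F, G, M, C, E]
Visit A → queue [H, F, G, M, C, E]
Visit H; enqueue K → queue [F, G, M, C, E, K]
Visit F → queue [G, M, C, E, K]
Visit G → queue [M, C, E, K]
Visit M → queue [C, E, K]
Visit C → queue [E, K]
Visit E; enqueue P, B → queue [K, P, B]
Visit K → queue [P, B]
Visit P → queue [B]
Visit B → queue []

J → O → N → L → I → D → A → H → F → G → M → C → E → K → P → B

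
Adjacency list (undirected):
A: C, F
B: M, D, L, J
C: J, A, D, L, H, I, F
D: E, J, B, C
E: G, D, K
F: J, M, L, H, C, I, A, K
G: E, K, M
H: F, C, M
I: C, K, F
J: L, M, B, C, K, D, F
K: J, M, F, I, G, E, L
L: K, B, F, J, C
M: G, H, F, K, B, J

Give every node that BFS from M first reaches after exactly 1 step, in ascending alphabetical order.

B, F, G, H, J, K

Level 0: M
Level 1: B, F, G, H, J, K
Level 2: A, C, D, E, I, L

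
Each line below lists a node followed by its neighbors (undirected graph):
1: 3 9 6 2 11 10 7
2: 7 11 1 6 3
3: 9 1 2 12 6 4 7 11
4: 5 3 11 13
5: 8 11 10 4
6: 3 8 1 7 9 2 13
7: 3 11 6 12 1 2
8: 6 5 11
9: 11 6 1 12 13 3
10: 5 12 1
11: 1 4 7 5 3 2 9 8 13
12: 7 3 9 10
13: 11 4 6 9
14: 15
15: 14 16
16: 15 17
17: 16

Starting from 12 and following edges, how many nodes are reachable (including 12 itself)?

BFS from 12 visits: 12, 7, 3, 9, 10, 11, 6, 1, 2, 4, 13, 5, 8
Reachable nodes: 13 of 17 total.

13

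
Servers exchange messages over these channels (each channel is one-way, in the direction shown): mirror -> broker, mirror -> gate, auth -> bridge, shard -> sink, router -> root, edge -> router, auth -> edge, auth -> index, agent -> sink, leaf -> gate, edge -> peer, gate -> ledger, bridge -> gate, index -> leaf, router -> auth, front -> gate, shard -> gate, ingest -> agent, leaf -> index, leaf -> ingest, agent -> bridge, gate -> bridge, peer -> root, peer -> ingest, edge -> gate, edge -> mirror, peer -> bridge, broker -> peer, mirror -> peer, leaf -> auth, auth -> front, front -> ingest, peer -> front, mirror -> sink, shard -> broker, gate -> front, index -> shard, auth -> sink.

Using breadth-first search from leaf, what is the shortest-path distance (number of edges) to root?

Level 0: leaf
Level 1: auth, gate, index, ingest
Level 2: agent, bridge, edge, front, ledger, shard, sink
Level 3: broker, mirror, peer, router
Level 4: root
root first appears at level 4.

4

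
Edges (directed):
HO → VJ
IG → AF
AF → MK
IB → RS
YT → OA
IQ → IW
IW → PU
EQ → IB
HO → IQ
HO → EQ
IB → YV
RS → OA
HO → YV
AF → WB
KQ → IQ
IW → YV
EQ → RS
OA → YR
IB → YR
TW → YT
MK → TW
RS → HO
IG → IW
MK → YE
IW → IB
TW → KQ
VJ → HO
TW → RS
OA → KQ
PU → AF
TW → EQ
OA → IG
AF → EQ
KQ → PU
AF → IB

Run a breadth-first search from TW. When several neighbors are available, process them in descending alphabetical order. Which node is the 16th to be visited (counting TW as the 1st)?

IW

Visit TW; enqueue YT, RS, KQ, EQ → queue [YT, RS, KQ, EQ]
Visit YT; enqueue OA → queue [RS, KQ, EQ, OA]
Visit RS; enqueue HO → queue [KQ, EQ, OA, HO]
Visit KQ; enqueue PU, IQ → queue [EQ, OA, HO, PU, IQ]
Visit EQ; enqueue IB → queue [OA, HO, PU, IQ, IB]
Visit OA; enqueue YR, IG → queue [HO, PU, IQ, IB, YR, IG]
Visit HO; enqueue YV, VJ → queue [PU, IQ, IB, YR, IG, YV, VJ]
Visit PU; enqueue AF → queue [IQ, IB, YR, IG, YV, VJ, AF]
Visit IQ; enqueue IW → queue [IB, YR, IG, YV, VJ, AF, IW]
Visit IB → queue [YR, IG, YV, VJ, AF, IW]
Visit YR → queue [IG, YV, VJ, AF, IW]
Visit IG → queue [YV, VJ, AF, IW]
Visit YV → queue [VJ, AF, IW]
Visit VJ → queue [AF, IW]
Visit AF; enqueue WB, MK → queue [IW, WB, MK]
Visit IW → queue [WB, MK]
Visit WB → queue [MK]
Visit MK; enqueue YE → queue [YE]
Visit YE → queue []

Visit order: TW, YT, RS, KQ, EQ, OA, HO, PU, IQ, IB, YR, IG, YV, VJ, AF, IW, WB, MK, YE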